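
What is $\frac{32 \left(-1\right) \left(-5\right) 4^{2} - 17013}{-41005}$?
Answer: $\frac{14453}{41005} \approx 0.35247$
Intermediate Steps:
$\frac{32 \left(-1\right) \left(-5\right) 4^{2} - 17013}{-41005} = \left(\left(-32\right) \left(-5\right) 16 - 17013\right) \left(- \frac{1}{41005}\right) = \left(160 \cdot 16 - 17013\right) \left(- \frac{1}{41005}\right) = \left(2560 - 17013\right) \left(- \frac{1}{41005}\right) = \left(-14453\right) \left(- \frac{1}{41005}\right) = \frac{14453}{41005}$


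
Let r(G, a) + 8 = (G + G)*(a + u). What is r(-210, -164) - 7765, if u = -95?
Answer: 101007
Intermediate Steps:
r(G, a) = -8 + 2*G*(-95 + a) (r(G, a) = -8 + (G + G)*(a - 95) = -8 + (2*G)*(-95 + a) = -8 + 2*G*(-95 + a))
r(-210, -164) - 7765 = (-8 - 190*(-210) + 2*(-210)*(-164)) - 7765 = (-8 + 39900 + 68880) - 7765 = 108772 - 7765 = 101007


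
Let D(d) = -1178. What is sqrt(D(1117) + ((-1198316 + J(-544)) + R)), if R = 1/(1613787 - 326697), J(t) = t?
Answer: I*sqrt(24543009290667910)/143010 ≈ 1095.5*I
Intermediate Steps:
R = 1/1287090 ≈ 7.7695e-7
sqrt(D(1117) + ((-1198316 + J(-544)) + R)) = sqrt(-1178 + ((-1198316 - 544) + 1/1287090)) = sqrt(-1178 + (-1198860 + 1/1287090)) = sqrt(-1178 - 1543040717399/1287090) = sqrt(-1544556909419/1287090) = I*sqrt(24543009290667910)/143010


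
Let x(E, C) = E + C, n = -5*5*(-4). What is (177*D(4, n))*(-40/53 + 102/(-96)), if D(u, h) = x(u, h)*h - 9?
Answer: -2834217987/848 ≈ -3.3422e+6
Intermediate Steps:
n = 100 (n = -25*(-4) = 100)
x(E, C) = C + E
D(u, h) = -9 + h*(h + u) (D(u, h) = (h + u)*h - 9 = h*(h + u) - 9 = -9 + h*(h + u))
(177*D(4, n))*(-40/53 + 102/(-96)) = (177*(-9 + 100*(100 + 4)))*(-40/53 + 102/(-96)) = (177*(-9 + 100*104))*(-40*1/53 + 102*(-1/96)) = (177*(-9 + 10400))*(-40/53 - 17/16) = (177*10391)*(-1541/848) = 1839207*(-1541/848) = -2834217987/848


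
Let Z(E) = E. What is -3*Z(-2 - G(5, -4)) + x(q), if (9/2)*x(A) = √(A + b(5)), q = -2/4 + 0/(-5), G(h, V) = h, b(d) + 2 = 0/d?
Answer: 21 + I*√10/9 ≈ 21.0 + 0.35136*I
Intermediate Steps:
b(d) = -2 (b(d) = -2 + 0/d = -2 + 0 = -2)
q = -½ (q = -2*¼ + 0*(-⅕) = -½ + 0 = -½ ≈ -0.50000)
x(A) = 2*√(-2 + A)/9 (x(A) = 2*√(A - 2)/9 = 2*√(-2 + A)/9)
-3*Z(-2 - G(5, -4)) + x(q) = -3*(-2 - 1*5) + 2*√(-2 - ½)/9 = -3*(-2 - 5) + 2*√(-5/2)/9 = -3*(-7) + 2*(I*√10/2)/9 = 21 + I*√10/9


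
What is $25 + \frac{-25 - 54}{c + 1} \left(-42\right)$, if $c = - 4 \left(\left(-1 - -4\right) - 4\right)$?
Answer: $\frac{3443}{5} \approx 688.6$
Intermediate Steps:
$c = 4$ ($c = - 4 \left(\left(-1 + 4\right) - 4\right) = - 4 \left(3 - 4\right) = \left(-4\right) \left(-1\right) = 4$)
$25 + \frac{-25 - 54}{c + 1} \left(-42\right) = 25 + \frac{-25 - 54}{4 + 1} \left(-42\right) = 25 + - \frac{79}{5} \left(-42\right) = 25 + \left(-79\right) \frac{1}{5} \left(-42\right) = 25 - - \frac{3318}{5} = 25 + \frac{3318}{5} = \frac{3443}{5}$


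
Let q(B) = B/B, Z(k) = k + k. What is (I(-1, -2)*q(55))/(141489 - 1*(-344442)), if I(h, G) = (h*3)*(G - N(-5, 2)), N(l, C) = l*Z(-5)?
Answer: 52/161977 ≈ 0.00032103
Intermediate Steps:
Z(k) = 2*k
q(B) = 1
N(l, C) = -10*l (N(l, C) = l*(2*(-5)) = l*(-10) = -10*l)
I(h, G) = 3*h*(-50 + G) (I(h, G) = (h*3)*(G - (-10)*(-5)) = (3*h)*(G - 1*50) = (3*h)*(G - 50) = (3*h)*(-50 + G) = 3*h*(-50 + G))
(I(-1, -2)*q(55))/(141489 - 1*(-344442)) = ((3*(-1)*(-50 - 2))*1)/(141489 - 1*(-344442)) = ((3*(-1)*(-52))*1)/(141489 + 344442) = (156*1)/485931 = 156*(1/485931) = 52/161977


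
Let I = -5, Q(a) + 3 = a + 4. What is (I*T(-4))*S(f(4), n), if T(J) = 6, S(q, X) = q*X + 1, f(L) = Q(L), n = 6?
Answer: -930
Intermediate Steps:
Q(a) = 1 + a (Q(a) = -3 + (a + 4) = -3 + (4 + a) = 1 + a)
f(L) = 1 + L
S(q, X) = 1 + X*q (S(q, X) = X*q + 1 = 1 + X*q)
(I*T(-4))*S(f(4), n) = (-5*6)*(1 + 6*(1 + 4)) = -30*(1 + 6*5) = -30*(1 + 30) = -30*31 = -930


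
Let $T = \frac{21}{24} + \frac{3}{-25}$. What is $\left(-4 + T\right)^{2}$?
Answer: $\frac{421201}{40000} \approx 10.53$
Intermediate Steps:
$T = \frac{151}{200}$ ($T = 21 \cdot \frac{1}{24} + 3 \left(- \frac{1}{25}\right) = \frac{7}{8} - \frac{3}{25} = \frac{151}{200} \approx 0.755$)
$\left(-4 + T\right)^{2} = \left(-4 + \frac{151}{200}\right)^{2} = \left(- \frac{649}{200}\right)^{2} = \frac{421201}{40000}$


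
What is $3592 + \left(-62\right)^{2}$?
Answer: $7436$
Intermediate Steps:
$3592 + \left(-62\right)^{2} = 3592 + 3844 = 7436$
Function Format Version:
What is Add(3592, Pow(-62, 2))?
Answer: 7436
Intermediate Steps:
Add(3592, Pow(-62, 2)) = Add(3592, 3844) = 7436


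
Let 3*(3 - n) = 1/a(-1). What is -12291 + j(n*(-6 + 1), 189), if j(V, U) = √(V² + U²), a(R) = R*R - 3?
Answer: -12291 + √1294981/6 ≈ -12101.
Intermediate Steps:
a(R) = -3 + R² (a(R) = R² - 3 = -3 + R²)
n = 19/6 (n = 3 - 1/(3*(-3 + (-1)²)) = 3 - 1/(3*(-3 + 1)) = 3 - ⅓/(-2) = 3 - ⅓*(-½) = 3 + ⅙ = 19/6 ≈ 3.1667)
j(V, U) = √(U² + V²)
-12291 + j(n*(-6 + 1), 189) = -12291 + √(189² + (19*(-6 + 1)/6)²) = -12291 + √(35721 + ((19/6)*(-5))²) = -12291 + √(35721 + (-95/6)²) = -12291 + √(35721 + 9025/36) = -12291 + √(1294981/36) = -12291 + √1294981/6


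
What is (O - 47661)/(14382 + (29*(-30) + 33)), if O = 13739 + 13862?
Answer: -4012/2709 ≈ -1.4810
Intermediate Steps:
O = 27601
(O - 47661)/(14382 + (29*(-30) + 33)) = (27601 - 47661)/(14382 + (29*(-30) + 33)) = -20060/(14382 + (-870 + 33)) = -20060/(14382 - 837) = -20060/13545 = -20060*1/13545 = -4012/2709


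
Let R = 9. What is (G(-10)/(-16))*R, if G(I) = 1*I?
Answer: 45/8 ≈ 5.6250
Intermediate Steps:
G(I) = I
(G(-10)/(-16))*R = (-10/(-16))*9 = -1/16*(-10)*9 = (5/8)*9 = 45/8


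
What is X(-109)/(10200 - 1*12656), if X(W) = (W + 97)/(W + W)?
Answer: -3/133852 ≈ -2.2413e-5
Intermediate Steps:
X(W) = (97 + W)/(2*W) (X(W) = (97 + W)/((2*W)) = (97 + W)*(1/(2*W)) = (97 + W)/(2*W))
X(-109)/(10200 - 1*12656) = ((½)*(97 - 109)/(-109))/(10200 - 1*12656) = ((½)*(-1/109)*(-12))/(10200 - 12656) = (6/109)/(-2456) = (6/109)*(-1/2456) = -3/133852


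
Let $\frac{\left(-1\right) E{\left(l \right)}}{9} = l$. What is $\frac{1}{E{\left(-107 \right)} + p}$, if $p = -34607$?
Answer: $- \frac{1}{33644} \approx -2.9723 \cdot 10^{-5}$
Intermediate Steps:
$E{\left(l \right)} = - 9 l$
$\frac{1}{E{\left(-107 \right)} + p} = \frac{1}{\left(-9\right) \left(-107\right) - 34607} = \frac{1}{963 - 34607} = \frac{1}{-33644} = - \frac{1}{33644}$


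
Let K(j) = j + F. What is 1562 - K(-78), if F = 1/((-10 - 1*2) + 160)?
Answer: 242719/148 ≈ 1640.0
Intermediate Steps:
F = 1/148 (F = 1/((-10 - 2) + 160) = 1/(-12 + 160) = 1/148 ≈ 0.0067568)
K(j) = 1/148 + j (K(j) = j + 1/148 = 1/148 + j)
1562 - K(-78) = 1562 - (1/148 - 78) = 1562 - 1*(-11543/148) = 1562 + 11543/148 = 242719/148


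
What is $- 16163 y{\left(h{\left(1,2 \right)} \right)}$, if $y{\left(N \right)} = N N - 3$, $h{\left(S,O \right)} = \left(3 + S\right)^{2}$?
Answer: $-4089239$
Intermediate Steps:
$y{\left(N \right)} = -3 + N^{2}$ ($y{\left(N \right)} = N^{2} - 3 = -3 + N^{2}$)
$- 16163 y{\left(h{\left(1,2 \right)} \right)} = - 16163 \left(-3 + \left(\left(3 + 1\right)^{2}\right)^{2}\right) = - 16163 \left(-3 + \left(4^{2}\right)^{2}\right) = - 16163 \left(-3 + 16^{2}\right) = - 16163 \left(-3 + 256\right) = \left(-16163\right) 253 = -4089239$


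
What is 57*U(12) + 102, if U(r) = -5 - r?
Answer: -867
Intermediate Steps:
57*U(12) + 102 = 57*(-5 - 1*12) + 102 = 57*(-5 - 12) + 102 = 57*(-17) + 102 = -969 + 102 = -867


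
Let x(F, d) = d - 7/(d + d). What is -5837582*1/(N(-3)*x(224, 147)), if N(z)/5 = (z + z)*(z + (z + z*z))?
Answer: 40863074/92595 ≈ 441.31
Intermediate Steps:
x(F, d) = d - 7/(2*d)
N(z) = 10*z*(z² + 2*z) (N(z) = 5*((z + z)*(z + (z + z*z))) = 5*((2*z)*(z + (z + z²))) = 5*((2*z)*(z² + 2*z)) = 5*(2*z*(z² + 2*z)) = 10*z*(z² + 2*z))
-5837582*1/(N(-3)*x(224, 147)) = -5837582*1/(90*(2 - 3)*(147 - 7/2/147)) = -5837582*(-1/(90*(147 - 7/2*1/147))) = -5837582*(-1/(90*(147 - 1/42))) = -5837582/((6173/42)*(-90)) = -5837582/(-92595/7) = -5837582*(-7/92595) = 40863074/92595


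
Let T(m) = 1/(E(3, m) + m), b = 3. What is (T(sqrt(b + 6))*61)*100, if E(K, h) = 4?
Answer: 6100/7 ≈ 871.43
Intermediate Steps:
T(m) = 1/(4 + m)
(T(sqrt(b + 6))*61)*100 = (61/(4 + sqrt(3 + 6)))*100 = (61/(4 + sqrt(9)))*100 = (61/(4 + 3))*100 = (61/7)*100 = 6100/7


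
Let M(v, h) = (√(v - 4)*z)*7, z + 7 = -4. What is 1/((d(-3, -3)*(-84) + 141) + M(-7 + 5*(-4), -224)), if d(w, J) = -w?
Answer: I/(-111*I + 77*√31) ≈ -0.00056598 + 0.002186*I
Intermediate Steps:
z = -11 (z = -7 - 4 = -11)
M(v, h) = -77*√(-4 + v) (M(v, h) = (√(v - 4)*(-11))*7 = (√(-4 + v)*(-11))*7 = -11*√(-4 + v)*7 = -77*√(-4 + v))
1/((d(-3, -3)*(-84) + 141) + M(-7 + 5*(-4), -224)) = 1/((-1*(-3)*(-84) + 141) - 77*√(-4 + (-7 + 5*(-4)))) = 1/((3*(-84) + 141) - 77*√(-4 + (-7 - 20))) = 1/((-252 + 141) - 77*√(-4 - 27)) = 1/(-111 - 77*I*√31)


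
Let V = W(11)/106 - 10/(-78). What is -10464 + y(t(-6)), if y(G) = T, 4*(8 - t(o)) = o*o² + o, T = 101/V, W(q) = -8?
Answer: -931809/109 ≈ -8548.7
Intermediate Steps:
V = 109/2067 (V = -8/106 - 10/(-78) = -8*1/106 - 10*(-1/78) = -4/53 + 5/39 = 109/2067 ≈ 0.052733)
T = 208767/109 (T = 101/(109/2067) = 101*(2067/109) = 208767/109 ≈ 1915.3)
t(o) = 8 - o/4 - o³/4 (t(o) = 8 - (o*o² + o)/4 = 8 - (o³ + o)/4 = 8 - (o + o³)/4 = 8 + (-o/4 - o³/4) = 8 - o/4 - o³/4)
y(G) = 208767/109
-10464 + y(t(-6)) = -10464 + 208767/109 = -931809/109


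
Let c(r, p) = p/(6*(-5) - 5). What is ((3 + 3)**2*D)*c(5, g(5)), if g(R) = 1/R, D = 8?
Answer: -288/175 ≈ -1.6457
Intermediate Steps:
c(r, p) = -p/35 (c(r, p) = p/(-30 - 5) = p/(-35) = p*(-1/35) = -p/35)
((3 + 3)**2*D)*c(5, g(5)) = ((3 + 3)**2*8)*(-1/35/5) = (6**2*8)*(-1/35*1/5) = (36*8)*(-1/175) = 288*(-1/175) = -288/175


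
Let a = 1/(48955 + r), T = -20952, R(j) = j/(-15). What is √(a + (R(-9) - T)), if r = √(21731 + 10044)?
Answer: √(5128672670 + 523815*√1271)/(5*√(9791 + √1271)) ≈ 144.75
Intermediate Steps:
R(j) = -j/15 (R(j) = j*(-1/15) = -j/15)
r = 5*√1271 (r = √31775 = 5*√1271 ≈ 178.26)
a = 1/(48955 + 5*√1271) ≈ 2.0353e-5
√(a + (R(-9) - T)) = √((9791/479312050 - √1271/479312050) + (-1/15*(-9) - 1*(-20952))) = √((9791/479312050 - √1271/479312050) + (⅗ + 20952)) = √((9791/479312050 - √1271/479312050) + 104763/5) = √(10042833668621/479312050 - √1271/479312050)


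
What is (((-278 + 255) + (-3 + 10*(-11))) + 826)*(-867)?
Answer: -598230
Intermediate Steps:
(((-278 + 255) + (-3 + 10*(-11))) + 826)*(-867) = ((-23 + (-3 - 110)) + 826)*(-867) = ((-23 - 113) + 826)*(-867) = (-136 + 826)*(-867) = 690*(-867) = -598230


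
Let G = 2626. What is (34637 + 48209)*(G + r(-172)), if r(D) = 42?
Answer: 221033128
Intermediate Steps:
(34637 + 48209)*(G + r(-172)) = (34637 + 48209)*(2626 + 42) = 82846*2668 = 221033128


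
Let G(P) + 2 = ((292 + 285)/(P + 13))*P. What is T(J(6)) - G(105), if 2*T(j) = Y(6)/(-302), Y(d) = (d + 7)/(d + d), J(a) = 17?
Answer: -218705543/427632 ≈ -511.43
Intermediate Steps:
Y(d) = (7 + d)/(2*d) (Y(d) = (7 + d)/((2*d)) = (7 + d)*(1/(2*d)) = (7 + d)/(2*d))
T(j) = -13/7248 (T(j) = (((½)*(7 + 6)/6)/(-302))/2 = (((½)*(⅙)*13)*(-1/302))/2 = ((13/12)*(-1/302))/2 = (½)*(-13/3624) = -13/7248)
G(P) = -2 + 577*P/(13 + P) (G(P) = -2 + ((292 + 285)/(P + 13))*P = -2 + (577/(13 + P))*P = -2 + 577*P/(13 + P))
T(J(6)) - G(105) = -13/7248 - (-26 + 575*105)/(13 + 105) = -13/7248 - (-26 + 60375)/118 = -13/7248 - 60349/118 = -218705543/427632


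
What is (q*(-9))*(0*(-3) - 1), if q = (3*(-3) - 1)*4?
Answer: -360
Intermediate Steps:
q = -40 (q = (-9 - 1)*4 = -10*4 = -40)
(q*(-9))*(0*(-3) - 1) = (-40*(-9))*(0*(-3) - 1) = 360*(0 - 1) = 360*(-1) = -360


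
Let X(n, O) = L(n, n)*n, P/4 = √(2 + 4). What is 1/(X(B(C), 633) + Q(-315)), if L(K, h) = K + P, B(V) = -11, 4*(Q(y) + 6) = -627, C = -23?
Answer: 668/157967 - 704*√6/157967 ≈ -0.0066877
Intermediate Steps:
Q(y) = -651/4 (Q(y) = -6 + (¼)*(-627) = -6 - 627/4 = -651/4)
P = 4*√6 (P = 4*√(2 + 4) = 4*√6 ≈ 9.7980)
L(K, h) = K + 4*√6
X(n, O) = n*(n + 4*√6) (X(n, O) = (n + 4*√6)*n = n*(n + 4*√6))
1/(X(B(C), 633) + Q(-315)) = 1/(-11*(-11 + 4*√6) - 651/4) = 1/((121 - 44*√6) - 651/4) = 1/(-167/4 - 44*√6)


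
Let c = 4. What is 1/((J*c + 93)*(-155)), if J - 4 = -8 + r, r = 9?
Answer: -1/17515 ≈ -5.7094e-5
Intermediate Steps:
J = 5 (J = 4 + (-8 + 9) = 4 + 1 = 5)
1/((J*c + 93)*(-155)) = 1/((5*4 + 93)*(-155)) = 1/((20 + 93)*(-155)) = 1/(113*(-155)) = 1/(-17515) = -1/17515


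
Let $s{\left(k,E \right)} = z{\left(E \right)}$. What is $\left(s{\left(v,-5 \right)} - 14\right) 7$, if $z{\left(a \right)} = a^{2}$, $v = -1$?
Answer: $77$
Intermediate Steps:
$s{\left(k,E \right)} = E^{2}$
$\left(s{\left(v,-5 \right)} - 14\right) 7 = \left(\left(-5\right)^{2} - 14\right) 7 = \left(25 - 14\right) 7 = 11 \cdot 7 = 77$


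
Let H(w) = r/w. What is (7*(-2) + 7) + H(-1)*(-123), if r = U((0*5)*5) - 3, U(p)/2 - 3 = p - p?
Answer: 362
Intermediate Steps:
U(p) = 6 (U(p) = 6 + 2*(p - p) = 6 + 2*0 = 6 + 0 = 6)
r = 3 (r = 6 - 3 = 3)
H(w) = 3/w
(7*(-2) + 7) + H(-1)*(-123) = (7*(-2) + 7) + (3/(-1))*(-123) = (-14 + 7) + (3*(-1))*(-123) = -7 - 3*(-123) = -7 + 369 = 362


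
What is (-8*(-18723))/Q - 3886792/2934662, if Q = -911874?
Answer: -331985831768/223003498049 ≈ -1.4887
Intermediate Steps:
(-8*(-18723))/Q - 3886792/2934662 = -8*(-18723)/(-911874) - 3886792/2934662 = 149784*(-1/911874) - 3886792*1/2934662 = -24964/151979 - 1943396/1467331 = -331985831768/223003498049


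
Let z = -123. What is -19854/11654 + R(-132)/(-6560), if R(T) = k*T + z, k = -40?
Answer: -95170959/38225120 ≈ -2.4897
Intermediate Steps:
R(T) = -123 - 40*T (R(T) = -40*T - 123 = -123 - 40*T)
-19854/11654 + R(-132)/(-6560) = -19854/11654 + (-123 - 40*(-132))/(-6560) = -19854*1/11654 + (-123 + 5280)*(-1/6560) = -9927/5827 + 5157*(-1/6560) = -9927/5827 - 5157/6560 = -95170959/38225120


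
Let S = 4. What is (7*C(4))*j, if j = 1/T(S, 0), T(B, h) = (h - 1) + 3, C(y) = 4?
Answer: 14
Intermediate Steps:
T(B, h) = 2 + h (T(B, h) = (-1 + h) + 3 = 2 + h)
j = ½ (j = 1/(2 + 0) = 1/2 = ½ ≈ 0.50000)
(7*C(4))*j = (7*4)*(½) = 28*(½) = 14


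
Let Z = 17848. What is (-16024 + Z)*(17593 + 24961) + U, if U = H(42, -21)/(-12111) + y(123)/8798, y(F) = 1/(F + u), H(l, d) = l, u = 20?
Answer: 35838620345290779/461727838 ≈ 7.7618e+7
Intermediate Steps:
y(F) = 1/(20 + F) (y(F) = 1/(F + 20) = 1/(20 + F))
U = -1600869/461727838 (U = 42/(-12111) + 1/((20 + 123)*8798) = 42*(-1/12111) + (1/8798)/143 = -14/4037 + (1/143)*(1/8798) = -14/4037 + 1/1258114 = -1600869/461727838 ≈ -0.0034671)
(-16024 + Z)*(17593 + 24961) + U = (-16024 + 17848)*(17593 + 24961) - 1600869/461727838 = 1824*42554 - 1600869/461727838 = 77618496 - 1600869/461727838 = 35838620345290779/461727838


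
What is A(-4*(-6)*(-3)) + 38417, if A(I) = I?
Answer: 38345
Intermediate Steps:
A(-4*(-6)*(-3)) + 38417 = -4*(-6)*(-3) + 38417 = 24*(-3) + 38417 = -72 + 38417 = 38345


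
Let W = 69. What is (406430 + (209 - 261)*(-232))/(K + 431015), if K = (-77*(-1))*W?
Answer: 209247/218164 ≈ 0.95913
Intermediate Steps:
K = 5313 (K = -77*(-1)*69 = 77*69 = 5313)
(406430 + (209 - 261)*(-232))/(K + 431015) = (406430 + (209 - 261)*(-232))/(5313 + 431015) = (406430 - 52*(-232))/436328 = (406430 + 12064)*(1/436328) = 418494*(1/436328) = 209247/218164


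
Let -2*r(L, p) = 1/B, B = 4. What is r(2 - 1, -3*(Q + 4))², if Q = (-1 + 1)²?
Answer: 1/64 ≈ 0.015625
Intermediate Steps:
Q = 0 (Q = 0² = 0)
r(L, p) = -⅛ (r(L, p) = -½/4 = -½*¼ = -⅛)
r(2 - 1, -3*(Q + 4))² = (-⅛)² = 1/64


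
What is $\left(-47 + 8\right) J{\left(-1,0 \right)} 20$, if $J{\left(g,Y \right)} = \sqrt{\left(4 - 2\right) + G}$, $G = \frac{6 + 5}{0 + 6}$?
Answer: $- 130 \sqrt{138} \approx -1527.2$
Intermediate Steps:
$G = \frac{11}{6} \approx 1.8333$
$J{\left(g,Y \right)} = \frac{\sqrt{138}}{6}$ ($J{\left(g,Y \right)} = \sqrt{\left(4 - 2\right) + \frac{11}{6}} = \sqrt{2 + \frac{11}{6}} = \sqrt{\frac{23}{6}} = \frac{\sqrt{138}}{6}$)
$\left(-47 + 8\right) J{\left(-1,0 \right)} 20 = \left(-47 + 8\right) \frac{\sqrt{138}}{6} \cdot 20 = - 39 \frac{10 \sqrt{138}}{3} = - 130 \sqrt{138}$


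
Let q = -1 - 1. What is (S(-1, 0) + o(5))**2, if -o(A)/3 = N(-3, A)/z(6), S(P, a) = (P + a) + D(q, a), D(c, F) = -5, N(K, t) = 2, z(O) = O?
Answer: 49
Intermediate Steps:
q = -2
S(P, a) = -5 + P + a (S(P, a) = (P + a) - 5 = -5 + P + a)
o(A) = -1 (o(A) = -6/6 = -3*1/3 = -1)
(S(-1, 0) + o(5))**2 = ((-5 - 1 + 0) - 1)**2 = (-6 - 1)**2 = (-7)**2 = 49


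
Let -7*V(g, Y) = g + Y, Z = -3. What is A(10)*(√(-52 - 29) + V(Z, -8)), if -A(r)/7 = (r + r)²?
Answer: -4400 - 25200*I ≈ -4400.0 - 25200.0*I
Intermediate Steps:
A(r) = -28*r² (A(r) = -7*(r + r)² = -7*4*r² = -28*r²)
V(g, Y) = -Y/7 - g/7 (V(g, Y) = -(g + Y)/7 = -(Y + g)/7 = -Y/7 - g/7)
A(10)*(√(-52 - 29) + V(Z, -8)) = (-28*10²)*(√(-52 - 29) + (-⅐*(-8) - ⅐*(-3))) = (-28*100)*(√(-81) + (8/7 + 3/7)) = -2800*(9*I + 11/7) = -2800*(11/7 + 9*I) = -4400 - 25200*I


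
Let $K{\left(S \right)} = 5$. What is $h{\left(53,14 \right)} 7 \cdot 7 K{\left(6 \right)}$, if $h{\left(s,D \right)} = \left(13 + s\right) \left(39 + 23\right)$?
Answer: $1002540$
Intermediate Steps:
$h{\left(s,D \right)} = 806 + 62 s$ ($h{\left(s,D \right)} = \left(13 + s\right) 62 = 806 + 62 s$)
$h{\left(53,14 \right)} 7 \cdot 7 K{\left(6 \right)} = \left(806 + 62 \cdot 53\right) 7 \cdot 7 \cdot 5 = \left(806 + 3286\right) 49 \cdot 5 = 4092 \cdot 245 = 1002540$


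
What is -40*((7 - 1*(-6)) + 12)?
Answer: -1000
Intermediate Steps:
-40*((7 - 1*(-6)) + 12) = -40*((7 + 6) + 12) = -40*(13 + 12) = -40*25 = -1000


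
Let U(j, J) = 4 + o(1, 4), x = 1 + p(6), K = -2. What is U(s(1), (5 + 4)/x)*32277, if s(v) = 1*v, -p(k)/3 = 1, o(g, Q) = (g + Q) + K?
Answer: 225939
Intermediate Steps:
o(g, Q) = -2 + Q + g (o(g, Q) = (g + Q) - 2 = (Q + g) - 2 = -2 + Q + g)
p(k) = -3 (p(k) = -3*1 = -3)
x = -2 (x = 1 - 3 = -2)
s(v) = v
U(j, J) = 7 (U(j, J) = 4 + (-2 + 4 + 1) = 4 + 3 = 7)
U(s(1), (5 + 4)/x)*32277 = 7*32277 = 225939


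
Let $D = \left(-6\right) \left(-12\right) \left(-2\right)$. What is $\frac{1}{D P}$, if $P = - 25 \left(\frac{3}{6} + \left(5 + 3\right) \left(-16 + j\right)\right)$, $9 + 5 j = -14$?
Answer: $- \frac{1}{591480} \approx -1.6907 \cdot 10^{-6}$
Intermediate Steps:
$j = - \frac{23}{5}$ ($j = - \frac{9}{5} + \frac{1}{5} \left(-14\right) = - \frac{9}{5} - \frac{14}{5} = - \frac{23}{5} \approx -4.6$)
$D = -144$ ($D = 72 \left(-2\right) = -144$)
$P = \frac{8215}{2}$ ($P = - 25 \left(\frac{3}{6} + \left(5 + 3\right) \left(-16 - \frac{23}{5}\right)\right) = - 25 \left(3 \cdot \frac{1}{6} + 8 \left(- \frac{103}{5}\right)\right) = - 25 \left(\frac{1}{2} - \frac{824}{5}\right) = \left(-25\right) \left(- \frac{1643}{10}\right) = \frac{8215}{2} \approx 4107.5$)
$\frac{1}{D P} = \frac{1}{\left(-144\right) \frac{8215}{2}} = \left(- \frac{1}{144}\right) \frac{2}{8215} = - \frac{1}{591480}$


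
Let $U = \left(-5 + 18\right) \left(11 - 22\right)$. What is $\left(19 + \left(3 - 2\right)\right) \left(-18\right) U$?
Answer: $51480$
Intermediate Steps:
$U = -143$ ($U = 13 \left(-11\right) = -143$)
$\left(19 + \left(3 - 2\right)\right) \left(-18\right) U = \left(19 + \left(3 - 2\right)\right) \left(-18\right) \left(-143\right) = \left(19 + 1\right) \left(-18\right) \left(-143\right) = 20 \left(-18\right) \left(-143\right) = \left(-360\right) \left(-143\right) = 51480$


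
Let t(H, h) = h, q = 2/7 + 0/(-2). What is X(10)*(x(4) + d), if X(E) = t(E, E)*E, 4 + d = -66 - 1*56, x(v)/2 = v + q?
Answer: -82200/7 ≈ -11743.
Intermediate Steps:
q = 2/7 (q = 2*(1/7) + 0*(-1/2) = 2/7 + 0 = 2/7 ≈ 0.28571)
x(v) = 4/7 + 2*v (x(v) = 2*(v + 2/7) = 2*(2/7 + v) = 4/7 + 2*v)
d = -126 (d = -4 + (-66 - 1*56) = -4 + (-66 - 56) = -4 - 122 = -126)
X(E) = E**2 (X(E) = E*E = E**2)
X(10)*(x(4) + d) = 10**2*((4/7 + 2*4) - 126) = 100*((4/7 + 8) - 126) = 100*(60/7 - 126) = 100*(-822/7) = -82200/7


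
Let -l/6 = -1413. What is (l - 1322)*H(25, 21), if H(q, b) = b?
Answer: 150276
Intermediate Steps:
l = 8478 (l = -6*(-1413) = 8478)
(l - 1322)*H(25, 21) = (8478 - 1322)*21 = 7156*21 = 150276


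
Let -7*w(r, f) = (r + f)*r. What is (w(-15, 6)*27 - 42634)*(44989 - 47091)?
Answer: 634978466/7 ≈ 9.0711e+7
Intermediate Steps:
w(r, f) = -r*(f + r)/7 (w(r, f) = -(r + f)*r/7 = -(f + r)*r/7 = -r*(f + r)/7)
(w(-15, 6)*27 - 42634)*(44989 - 47091) = (-⅐*(-15)*(6 - 15)*27 - 42634)*(44989 - 47091) = (-⅐*(-15)*(-9)*27 - 42634)*(-2102) = (-135/7*27 - 42634)*(-2102) = (-3645/7 - 42634)*(-2102) = -302083/7*(-2102) = 634978466/7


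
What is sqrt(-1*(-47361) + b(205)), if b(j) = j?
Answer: sqrt(47566) ≈ 218.10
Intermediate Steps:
sqrt(-1*(-47361) + b(205)) = sqrt(-1*(-47361) + 205) = sqrt(47361 + 205) = sqrt(47566)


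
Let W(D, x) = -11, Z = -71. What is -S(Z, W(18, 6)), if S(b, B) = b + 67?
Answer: 4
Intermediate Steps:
S(b, B) = 67 + b
-S(Z, W(18, 6)) = -(67 - 71) = -1*(-4) = 4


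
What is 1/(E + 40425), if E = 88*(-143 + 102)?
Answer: 1/36817 ≈ 2.7161e-5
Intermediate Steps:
E = -3608 (E = 88*(-41) = -3608)
1/(E + 40425) = 1/(-3608 + 40425) = 1/36817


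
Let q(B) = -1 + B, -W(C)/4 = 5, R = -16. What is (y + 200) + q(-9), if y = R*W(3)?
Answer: 510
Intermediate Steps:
W(C) = -20 (W(C) = -4*5 = -20)
y = 320 (y = -16*(-20) = 320)
(y + 200) + q(-9) = (320 + 200) + (-1 - 9) = 520 - 10 = 510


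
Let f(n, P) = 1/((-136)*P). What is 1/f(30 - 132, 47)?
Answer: -6392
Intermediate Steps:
f(n, P) = -1/(136*P)
1/f(30 - 132, 47) = 1/(-1/136/47) = 1/(-1/136*1/47) = 1/(-1/6392) = -6392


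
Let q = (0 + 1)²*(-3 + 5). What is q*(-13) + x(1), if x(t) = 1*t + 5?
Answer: -20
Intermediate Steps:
x(t) = 5 + t (x(t) = t + 5 = 5 + t)
q = 2 (q = 1²*2 = 1*2 = 2)
q*(-13) + x(1) = 2*(-13) + (5 + 1) = -26 + 6 = -20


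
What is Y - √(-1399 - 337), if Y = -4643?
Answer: -4643 - 2*I*√434 ≈ -4643.0 - 41.665*I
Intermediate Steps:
Y - √(-1399 - 337) = -4643 - √(-1399 - 337) = -4643 - √(-1736) = -4643 - 2*I*√434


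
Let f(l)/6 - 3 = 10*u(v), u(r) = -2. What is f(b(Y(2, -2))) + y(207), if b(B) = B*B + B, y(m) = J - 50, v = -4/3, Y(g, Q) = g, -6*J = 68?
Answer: -490/3 ≈ -163.33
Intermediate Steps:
J = -34/3 (J = -⅙*68 = -34/3 ≈ -11.333)
v = -4/3 (v = -4*⅓ = -4/3 ≈ -1.3333)
y(m) = -184/3 (y(m) = -34/3 - 50 = -184/3)
b(B) = B + B² (b(B) = B² + B = B + B²)
f(l) = -102 (f(l) = 18 + 6*(10*(-2)) = 18 + 6*(-20) = 18 - 120 = -102)
f(b(Y(2, -2))) + y(207) = -102 - 184/3 = -490/3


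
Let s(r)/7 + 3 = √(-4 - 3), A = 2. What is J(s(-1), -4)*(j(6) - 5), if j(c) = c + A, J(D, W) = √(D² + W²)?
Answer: 3*√(114 - 294*I*√7) ≈ 63.645 - 54.997*I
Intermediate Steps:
s(r) = -21 + 7*I*√7 (s(r) = -21 + 7*√(-4 - 3) = -21 + 7*√(-7) = -21 + 7*(I*√7) = -21 + 7*I*√7)
j(c) = 2 + c (j(c) = c + 2 = 2 + c)
J(s(-1), -4)*(j(6) - 5) = √((-21 + 7*I*√7)² + (-4)²)*((2 + 6) - 5) = √((-21 + 7*I*√7)² + 16)*(8 - 5) = √(16 + (-21 + 7*I*√7)²)*3 = 3*√(16 + (-21 + 7*I*√7)²)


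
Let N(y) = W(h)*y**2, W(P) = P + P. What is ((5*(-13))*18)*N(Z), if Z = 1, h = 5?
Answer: -11700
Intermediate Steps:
W(P) = 2*P
N(y) = 10*y**2 (N(y) = (2*5)*y**2 = 10*y**2)
((5*(-13))*18)*N(Z) = ((5*(-13))*18)*(10*1**2) = (-65*18)*(10*1) = -1170*10 = -11700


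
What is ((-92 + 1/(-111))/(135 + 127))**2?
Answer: 104305369/845762724 ≈ 0.12333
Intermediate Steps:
((-92 + 1/(-111))/(135 + 127))**2 = ((-92 - 1/111)/262)**2 = (-10213/111*1/262)**2 = (-10213/29082)**2 = 104305369/845762724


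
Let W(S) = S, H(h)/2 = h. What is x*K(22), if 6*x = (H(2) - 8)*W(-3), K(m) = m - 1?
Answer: 42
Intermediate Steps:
H(h) = 2*h
K(m) = -1 + m
x = 2 (x = ((2*2 - 8)*(-3))/6 = ((4 - 8)*(-3))/6 = (-4*(-3))/6 = (⅙)*12 = 2)
x*K(22) = 2*(-1 + 22) = 2*21 = 42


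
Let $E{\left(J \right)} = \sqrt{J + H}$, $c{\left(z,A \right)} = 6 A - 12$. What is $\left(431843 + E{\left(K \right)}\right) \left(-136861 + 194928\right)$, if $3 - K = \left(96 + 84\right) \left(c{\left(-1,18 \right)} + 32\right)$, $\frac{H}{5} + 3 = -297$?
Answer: $25075827481 + 58067 i \sqrt{24537} \approx 2.5076 \cdot 10^{10} + 9.0958 \cdot 10^{6} i$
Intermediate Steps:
$H = -1500$ ($H = -15 + 5 \left(-297\right) = -15 - 1485 = -1500$)
$c{\left(z,A \right)} = -12 + 6 A$
$K = -23037$ ($K = 3 - \left(96 + 84\right) \left(\left(-12 + 6 \cdot 18\right) + 32\right) = 3 - 180 \left(\left(-12 + 108\right) + 32\right) = 3 - 180 \left(96 + 32\right) = 3 - 180 \cdot 128 = 3 - 23040 = -23037$)
$E{\left(J \right)} = \sqrt{-1500 + J}$ ($E{\left(J \right)} = \sqrt{J - 1500} = \sqrt{-1500 + J}$)
$\left(431843 + E{\left(K \right)}\right) \left(-136861 + 194928\right) = \left(431843 + \sqrt{-1500 - 23037}\right) \left(-136861 + 194928\right) = \left(431843 + \sqrt{-24537}\right) 58067 = \left(431843 + i \sqrt{24537}\right) 58067 = 25075827481 + 58067 i \sqrt{24537}$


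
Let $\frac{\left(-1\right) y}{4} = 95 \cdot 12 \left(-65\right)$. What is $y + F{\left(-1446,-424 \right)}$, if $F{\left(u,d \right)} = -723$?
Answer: $295677$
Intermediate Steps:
$y = 296400$ ($y = - 4 \cdot 95 \cdot 12 \left(-65\right) = - 4 \cdot 1140 \left(-65\right) = \left(-4\right) \left(-74100\right) = 296400$)
$y + F{\left(-1446,-424 \right)} = 296400 - 723 = 295677$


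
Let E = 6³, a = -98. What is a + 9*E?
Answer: 1846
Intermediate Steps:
E = 216
a + 9*E = -98 + 9*216 = -98 + 1944 = 1846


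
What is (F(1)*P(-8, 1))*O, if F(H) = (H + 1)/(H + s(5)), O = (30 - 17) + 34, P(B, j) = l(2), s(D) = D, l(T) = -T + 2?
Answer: 0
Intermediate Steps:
l(T) = 2 - T
P(B, j) = 0 (P(B, j) = 2 - 1*2 = 2 - 2 = 0)
O = 47 (O = 13 + 34 = 47)
F(H) = (1 + H)/(5 + H) (F(H) = (H + 1)/(H + 5) = (1 + H)/(5 + H))
(F(1)*P(-8, 1))*O = (((1 + 1)/(5 + 1))*0)*47 = ((2/6)*0)*47 = (((⅙)*2)*0)*47 = ((⅓)*0)*47 = 0*47 = 0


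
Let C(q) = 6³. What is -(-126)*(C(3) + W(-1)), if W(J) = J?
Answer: 27090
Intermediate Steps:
C(q) = 216
-(-126)*(C(3) + W(-1)) = -(-126)*(216 - 1) = -(-126)*215 = -126*(-215) = 27090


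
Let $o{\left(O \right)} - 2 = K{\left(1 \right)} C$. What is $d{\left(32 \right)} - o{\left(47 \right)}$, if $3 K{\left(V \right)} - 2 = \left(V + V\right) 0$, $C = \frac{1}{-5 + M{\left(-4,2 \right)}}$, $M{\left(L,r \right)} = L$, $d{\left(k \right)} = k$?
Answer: $\frac{812}{27} \approx 30.074$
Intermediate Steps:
$C = - \frac{1}{9}$ ($C = \frac{1}{-5 - 4} = \frac{1}{-9} = - \frac{1}{9} \approx -0.11111$)
$K{\left(V \right)} = \frac{2}{3}$ ($K{\left(V \right)} = \frac{2}{3} + \frac{\left(V + V\right) 0}{3} = \frac{2}{3} + \frac{2 V 0}{3} = \frac{2}{3} + \frac{1}{3} \cdot 0 = \frac{2}{3} + 0 = \frac{2}{3}$)
$o{\left(O \right)} = \frac{52}{27}$ ($o{\left(O \right)} = 2 + \frac{2}{3} \left(- \frac{1}{9}\right) = 2 - \frac{2}{27} = \frac{52}{27}$)
$d{\left(32 \right)} - o{\left(47 \right)} = 32 - \frac{52}{27} = \frac{812}{27}$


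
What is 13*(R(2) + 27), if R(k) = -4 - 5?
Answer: 234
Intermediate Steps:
R(k) = -9
13*(R(2) + 27) = 13*(-9 + 27) = 13*18 = 234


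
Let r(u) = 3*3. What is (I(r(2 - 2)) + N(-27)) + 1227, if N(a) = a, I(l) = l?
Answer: 1209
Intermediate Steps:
r(u) = 9
(I(r(2 - 2)) + N(-27)) + 1227 = (9 - 27) + 1227 = -18 + 1227 = 1209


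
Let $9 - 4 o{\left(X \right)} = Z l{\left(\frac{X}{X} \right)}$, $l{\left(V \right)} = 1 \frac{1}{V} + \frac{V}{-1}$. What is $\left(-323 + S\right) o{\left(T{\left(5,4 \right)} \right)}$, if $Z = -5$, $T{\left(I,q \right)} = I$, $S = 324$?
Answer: $\frac{9}{4} \approx 2.25$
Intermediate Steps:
$l{\left(V \right)} = \frac{1}{V} - V$ ($l{\left(V \right)} = \frac{1}{V} + V \left(-1\right) = \frac{1}{V} - V$)
$o{\left(X \right)} = \frac{9}{4}$ ($o{\left(X \right)} = \frac{9}{4} - \frac{\left(-5\right) \left(\frac{1}{X \frac{1}{X}} - \frac{X}{X}\right)}{4} = \frac{9}{4} - \frac{\left(-5\right) \left(1^{-1} - 1\right)}{4} = \frac{9}{4} - \frac{\left(-5\right) \left(1 - 1\right)}{4} = \frac{9}{4} - \frac{\left(-5\right) 0}{4} = \frac{9}{4} - 0 = \frac{9}{4} + 0 = \frac{9}{4}$)
$\left(-323 + S\right) o{\left(T{\left(5,4 \right)} \right)} = \left(-323 + 324\right) \frac{9}{4} = 1 \cdot \frac{9}{4} = \frac{9}{4}$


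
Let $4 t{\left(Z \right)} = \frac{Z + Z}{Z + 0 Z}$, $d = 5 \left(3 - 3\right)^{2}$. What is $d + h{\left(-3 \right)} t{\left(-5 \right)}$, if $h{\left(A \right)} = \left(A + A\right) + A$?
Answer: $- \frac{9}{2} \approx -4.5$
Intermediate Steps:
$d = 0$ ($d = 5 \cdot 0^{2} = 5 \cdot 0 = 0$)
$t{\left(Z \right)} = \frac{1}{2}$ ($t{\left(Z \right)} = \frac{\left(Z + Z\right) \frac{1}{Z + 0 Z}}{4} = \frac{2 Z \frac{1}{Z + 0}}{4} = \frac{2 Z \frac{1}{Z}}{4} = \frac{1}{4} \cdot 2 = \frac{1}{2}$)
$h{\left(A \right)} = 3 A$ ($h{\left(A \right)} = 2 A + A = 3 A$)
$d + h{\left(-3 \right)} t{\left(-5 \right)} = 0 + 3 \left(-3\right) \frac{1}{2} = 0 - \frac{9}{2} = - \frac{9}{2}$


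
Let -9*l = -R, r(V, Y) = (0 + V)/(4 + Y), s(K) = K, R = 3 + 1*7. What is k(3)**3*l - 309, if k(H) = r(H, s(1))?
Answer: -7719/25 ≈ -308.76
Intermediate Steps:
R = 10 (R = 3 + 7 = 10)
r(V, Y) = V/(4 + Y)
l = 10/9 (l = -(-1)*10/9 = -1/9*(-10) = 10/9 ≈ 1.1111)
k(H) = H/5 (k(H) = H/(4 + 1) = H/5)
k(3)**3*l - 309 = ((1/5)*3)**3*(10/9) - 309 = (3/5)**3*(10/9) - 309 = (27/125)*(10/9) - 309 = 6/25 - 309 = -7719/25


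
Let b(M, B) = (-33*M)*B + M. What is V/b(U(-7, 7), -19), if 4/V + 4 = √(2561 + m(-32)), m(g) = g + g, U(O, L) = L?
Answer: 4/2726619 + √2497/2726619 ≈ 1.9794e-5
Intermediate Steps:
m(g) = 2*g
b(M, B) = M - 33*B*M (b(M, B) = -33*B*M + M = M - 33*B*M)
V = 4/(-4 + √2497) (V = 4/(-4 + √(2561 + 2*(-32))) = 4/(-4 + √(2561 - 64)) = 4/(-4 + √2497) ≈ 0.087013)
V/b(U(-7, 7), -19) = (16/2481 + 4*√2497/2481)/((7*(1 - 33*(-19)))) = (16/2481 + 4*√2497/2481)/((7*(1 + 627))) = (16/2481 + 4*√2497/2481)/((7*628)) = (16/2481 + 4*√2497/2481)/4396 = (16/2481 + 4*√2497/2481)*(1/4396) = 4/2726619 + √2497/2726619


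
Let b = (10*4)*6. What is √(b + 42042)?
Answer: 27*√58 ≈ 205.63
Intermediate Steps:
b = 240 (b = 40*6 = 240)
√(b + 42042) = √(240 + 42042) = √42282 = 27*√58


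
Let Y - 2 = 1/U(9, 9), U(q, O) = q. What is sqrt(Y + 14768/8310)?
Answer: sqrt(67126795)/4155 ≈ 1.9719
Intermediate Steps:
Y = 19/9 (Y = 2 + 1/9 = 19/9 ≈ 2.1111)
sqrt(Y + 14768/8310) = sqrt(19/9 + 14768/8310) = sqrt(19/9 + 14768*(1/8310)) = sqrt(19/9 + 7384/4155) = sqrt(48467/12465) = sqrt(67126795)/4155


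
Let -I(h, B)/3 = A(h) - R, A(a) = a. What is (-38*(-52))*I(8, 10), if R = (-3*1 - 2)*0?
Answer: -47424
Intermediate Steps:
R = 0 (R = (-3 - 2)*0 = -5*0 = 0)
I(h, B) = -3*h (I(h, B) = -3*(h - 1*0) = -3*(h + 0) = -3*h)
(-38*(-52))*I(8, 10) = (-38*(-52))*(-3*8) = 1976*(-24) = -47424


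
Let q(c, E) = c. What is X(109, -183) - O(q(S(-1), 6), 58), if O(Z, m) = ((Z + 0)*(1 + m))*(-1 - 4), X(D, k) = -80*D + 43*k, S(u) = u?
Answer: -16884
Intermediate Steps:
O(Z, m) = -5*Z*(1 + m) (O(Z, m) = (Z*(1 + m))*(-5) = -5*Z*(1 + m))
X(109, -183) - O(q(S(-1), 6), 58) = (-80*109 + 43*(-183)) - (-5)*(-1)*(1 + 58) = (-8720 - 7869) - (-5)*(-1)*59 = -16589 - 1*295 = -16589 - 295 = -16884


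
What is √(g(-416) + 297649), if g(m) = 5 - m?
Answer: √298070 ≈ 545.96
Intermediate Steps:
√(g(-416) + 297649) = √((5 - 1*(-416)) + 297649) = √((5 + 416) + 297649) = √(421 + 297649) = √298070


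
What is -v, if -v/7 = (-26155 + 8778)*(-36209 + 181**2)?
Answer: 419411272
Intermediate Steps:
v = -419411272 (v = -7*(-26155 + 8778)*(-36209 + 181**2) = -(-121639)*(-36209 + 32761) = -(-121639)*(-3448) = -7*59915896 = -419411272)
-v = -1*(-419411272) = 419411272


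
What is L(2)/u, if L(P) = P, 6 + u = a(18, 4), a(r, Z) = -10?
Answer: -⅛ ≈ -0.12500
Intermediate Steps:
u = -16 (u = -6 - 10 = -16)
L(2)/u = 2/(-16) = -1/16*2 = -⅛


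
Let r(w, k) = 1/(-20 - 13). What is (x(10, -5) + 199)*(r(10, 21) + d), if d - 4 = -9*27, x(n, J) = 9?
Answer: -1640704/33 ≈ -49718.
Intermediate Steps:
r(w, k) = -1/33 (r(w, k) = 1/(-33) = -1/33)
d = -239 (d = 4 - 9*27 = 4 - 243 = -239)
(x(10, -5) + 199)*(r(10, 21) + d) = (9 + 199)*(-1/33 - 239) = 208*(-7888/33) = -1640704/33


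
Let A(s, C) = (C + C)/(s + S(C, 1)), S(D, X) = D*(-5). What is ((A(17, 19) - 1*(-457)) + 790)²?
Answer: 2363320996/1521 ≈ 1.5538e+6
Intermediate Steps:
S(D, X) = -5*D
A(s, C) = 2*C/(s - 5*C) (A(s, C) = (C + C)/(s - 5*C) = (2*C)/(s - 5*C) = 2*C/(s - 5*C))
((A(17, 19) - 1*(-457)) + 790)² = ((2*19/(17 - 5*19) - 1*(-457)) + 790)² = ((2*19/(17 - 95) + 457) + 790)² = ((2*19/(-78) + 457) + 790)² = ((2*19*(-1/78) + 457) + 790)² = ((-19/39 + 457) + 790)² = (17804/39 + 790)² = (48614/39)² = 2363320996/1521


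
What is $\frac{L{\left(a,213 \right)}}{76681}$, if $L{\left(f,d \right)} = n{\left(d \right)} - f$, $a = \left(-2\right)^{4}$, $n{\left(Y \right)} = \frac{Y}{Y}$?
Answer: $- \frac{15}{76681} \approx -0.00019562$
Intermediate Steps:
$n{\left(Y \right)} = 1$
$a = 16$
$L{\left(f,d \right)} = 1 - f$
$\frac{L{\left(a,213 \right)}}{76681} = \frac{1 - 16}{76681} = \left(1 - 16\right) \frac{1}{76681} = \left(-15\right) \frac{1}{76681} = - \frac{15}{76681}$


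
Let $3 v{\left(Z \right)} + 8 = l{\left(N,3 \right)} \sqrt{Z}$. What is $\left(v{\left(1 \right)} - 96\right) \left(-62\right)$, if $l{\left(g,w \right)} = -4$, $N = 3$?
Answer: $6200$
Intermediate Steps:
$v{\left(Z \right)} = - \frac{8}{3} - \frac{4 \sqrt{Z}}{3}$ ($v{\left(Z \right)} = - \frac{8}{3} + \frac{\left(-4\right) \sqrt{Z}}{3} = - \frac{8}{3} - \frac{4 \sqrt{Z}}{3}$)
$\left(v{\left(1 \right)} - 96\right) \left(-62\right) = \left(\left(- \frac{8}{3} - \frac{4 \sqrt{1}}{3}\right) - 96\right) \left(-62\right) = \left(\left(- \frac{8}{3} - \frac{4}{3}\right) - 96\right) \left(-62\right) = \left(-4 - 96\right) \left(-62\right) = \left(-100\right) \left(-62\right) = 6200$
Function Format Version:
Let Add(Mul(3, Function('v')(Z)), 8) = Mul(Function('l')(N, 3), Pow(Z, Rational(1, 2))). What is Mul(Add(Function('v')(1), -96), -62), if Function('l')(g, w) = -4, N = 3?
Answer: 6200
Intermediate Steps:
Function('v')(Z) = Add(Rational(-8, 3), Mul(Rational(-4, 3), Pow(Z, Rational(1, 2)))) (Function('v')(Z) = Add(Rational(-8, 3), Mul(Rational(1, 3), Mul(-4, Pow(Z, Rational(1, 2))))) = Add(Rational(-8, 3), Mul(Rational(-4, 3), Pow(Z, Rational(1, 2)))))
Mul(Add(Function('v')(1), -96), -62) = Mul(Add(Add(Rational(-8, 3), Mul(Rational(-4, 3), Pow(1, Rational(1, 2)))), -96), -62) = Mul(Add(Add(Rational(-8, 3), Mul(Rational(-4, 3), 1)), -96), -62) = Mul(Add(Add(Rational(-8, 3), Rational(-4, 3)), -96), -62) = Mul(Add(-4, -96), -62) = Mul(-100, -62) = 6200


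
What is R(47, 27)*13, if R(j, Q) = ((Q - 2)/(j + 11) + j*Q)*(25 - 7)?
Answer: 8614359/29 ≈ 2.9705e+5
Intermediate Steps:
R(j, Q) = 18*Q*j + 18*(-2 + Q)/(11 + j) (R(j, Q) = ((-2 + Q)/(11 + j) + Q*j)*18 = (Q*j + (-2 + Q)/(11 + j))*18 = 18*Q*j + 18*(-2 + Q)/(11 + j))
R(47, 27)*13 = (18*(-2 + 27 + 27*47² + 11*27*47)/(11 + 47))*13 = (18*(-2 + 27 + 27*2209 + 13959)/58)*13 = (18*(1/58)*(-2 + 27 + 59643 + 13959))*13 = (18*(1/58)*73627)*13 = (662643/29)*13 = 8614359/29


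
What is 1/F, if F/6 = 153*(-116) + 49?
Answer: -1/106194 ≈ -9.4167e-6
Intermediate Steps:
F = -106194 (F = 6*(153*(-116) + 49) = 6*(-17748 + 49) = 6*(-17699) = -106194)
1/F = 1/(-106194) = -1/106194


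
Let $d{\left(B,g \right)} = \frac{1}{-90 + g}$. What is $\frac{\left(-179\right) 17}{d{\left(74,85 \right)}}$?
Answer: $15215$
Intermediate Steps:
$\frac{\left(-179\right) 17}{d{\left(74,85 \right)}} = \frac{\left(-179\right) 17}{\frac{1}{-90 + 85}} = - \frac{3043}{\frac{1}{-5}} = - \frac{3043}{- \frac{1}{5}} = \left(-3043\right) \left(-5\right) = 15215$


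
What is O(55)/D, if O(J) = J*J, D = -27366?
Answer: -3025/27366 ≈ -0.11054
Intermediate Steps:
O(J) = J²
O(55)/D = 55²/(-27366) = 3025*(-1/27366) = -3025/27366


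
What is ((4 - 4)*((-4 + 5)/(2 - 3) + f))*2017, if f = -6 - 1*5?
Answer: 0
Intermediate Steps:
f = -11 (f = -6 - 5 = -11)
((4 - 4)*((-4 + 5)/(2 - 3) + f))*2017 = ((4 - 4)*((-4 + 5)/(2 - 3) - 11))*2017 = (0*(1/(-1) - 11))*2017 = (0*(1*(-1) - 11))*2017 = (0*(-1 - 11))*2017 = (0*(-12))*2017 = 0*2017 = 0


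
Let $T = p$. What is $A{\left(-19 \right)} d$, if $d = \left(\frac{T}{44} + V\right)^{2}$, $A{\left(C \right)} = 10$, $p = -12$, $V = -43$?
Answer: $\frac{2265760}{121} \approx 18725.0$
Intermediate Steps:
$T = -12$
$d = \frac{226576}{121}$ ($d = \left(- \frac{12}{44} - 43\right)^{2} = \left(\left(-12\right) \frac{1}{44} - 43\right)^{2} = \left(- \frac{3}{11} - 43\right)^{2} = \left(- \frac{476}{11}\right)^{2} = \frac{226576}{121} \approx 1872.5$)
$A{\left(-19 \right)} d = 10 \cdot \frac{226576}{121} = \frac{2265760}{121}$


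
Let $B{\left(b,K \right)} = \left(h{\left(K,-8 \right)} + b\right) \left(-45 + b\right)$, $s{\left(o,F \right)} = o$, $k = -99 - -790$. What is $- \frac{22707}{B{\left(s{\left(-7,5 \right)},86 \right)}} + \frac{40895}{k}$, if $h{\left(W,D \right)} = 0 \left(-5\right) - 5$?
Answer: $\frac{3275981}{143728} \approx 22.793$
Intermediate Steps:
$k = 691$ ($k = -99 + 790 = 691$)
$h{\left(W,D \right)} = -5$ ($h{\left(W,D \right)} = 0 - 5 = -5$)
$B{\left(b,K \right)} = \left(-45 + b\right) \left(-5 + b\right)$ ($B{\left(b,K \right)} = \left(-5 + b\right) \left(-45 + b\right) = \left(-45 + b\right) \left(-5 + b\right)$)
$- \frac{22707}{B{\left(s{\left(-7,5 \right)},86 \right)}} + \frac{40895}{k} = - \frac{22707}{225 + \left(-7\right)^{2} - -350} + \frac{40895}{691} = - \frac{22707}{225 + 49 + 350} + 40895 \cdot \frac{1}{691} = - \frac{22707}{624} + \frac{40895}{691} = \left(-22707\right) \frac{1}{624} + \frac{40895}{691} = - \frac{7569}{208} + \frac{40895}{691} = \frac{3275981}{143728}$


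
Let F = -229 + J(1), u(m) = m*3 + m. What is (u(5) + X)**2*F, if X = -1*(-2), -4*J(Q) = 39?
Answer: -115555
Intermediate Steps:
J(Q) = -39/4 (J(Q) = -1/4*39 = -39/4)
u(m) = 4*m (u(m) = 3*m + m = 4*m)
F = -955/4 (F = -229 - 39/4 = -955/4 ≈ -238.75)
X = 2
(u(5) + X)**2*F = (4*5 + 2)**2*(-955/4) = (20 + 2)**2*(-955/4) = 22**2*(-955/4) = 484*(-955/4) = -115555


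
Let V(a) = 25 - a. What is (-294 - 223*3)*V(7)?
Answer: -17334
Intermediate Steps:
(-294 - 223*3)*V(7) = (-294 - 223*3)*(25 - 1*7) = (-294 - 669)*(25 - 7) = -963*18 = -17334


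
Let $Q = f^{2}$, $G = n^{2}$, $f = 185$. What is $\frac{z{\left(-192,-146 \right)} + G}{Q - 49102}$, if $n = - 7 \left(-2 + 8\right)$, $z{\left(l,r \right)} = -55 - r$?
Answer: $- \frac{1855}{14877} \approx -0.12469$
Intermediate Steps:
$n = -42$ ($n = \left(-7\right) 6 = -42$)
$G = 1764$ ($G = \left(-42\right)^{2} = 1764$)
$Q = 34225$ ($Q = 185^{2} = 34225$)
$\frac{z{\left(-192,-146 \right)} + G}{Q - 49102} = \frac{\left(-55 - -146\right) + 1764}{34225 - 49102} = \frac{\left(-55 + 146\right) + 1764}{-14877} = \left(91 + 1764\right) \left(- \frac{1}{14877}\right) = 1855 \left(- \frac{1}{14877}\right) = - \frac{1855}{14877}$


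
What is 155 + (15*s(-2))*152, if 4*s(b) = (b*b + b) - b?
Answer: 2435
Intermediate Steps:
s(b) = b**2/4 (s(b) = ((b*b + b) - b)/4 = ((b**2 + b) - b)/4 = ((b + b**2) - b)/4 = b**2/4)
155 + (15*s(-2))*152 = 155 + (15*((1/4)*(-2)**2))*152 = 155 + (15*((1/4)*4))*152 = 155 + (15*1)*152 = 155 + 15*152 = 155 + 2280 = 2435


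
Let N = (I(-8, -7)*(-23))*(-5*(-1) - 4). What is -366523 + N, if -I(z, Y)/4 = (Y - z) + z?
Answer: -367167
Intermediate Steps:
I(z, Y) = -4*Y (I(z, Y) = -4*((Y - z) + z) = -4*Y)
N = -644 (N = (-4*(-7)*(-23))*(-5*(-1) - 4) = (28*(-23))*(5 - 4) = -644*1 = -644)
-366523 + N = -366523 - 644 = -367167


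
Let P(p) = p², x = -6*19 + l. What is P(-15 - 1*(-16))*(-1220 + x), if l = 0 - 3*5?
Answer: -1349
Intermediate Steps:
l = -15 (l = 0 - 15 = -15)
x = -129 (x = -6*19 - 15 = -114 - 15 = -129)
P(-15 - 1*(-16))*(-1220 + x) = (-15 - 1*(-16))²*(-1220 - 129) = (-15 + 16)²*(-1349) = 1²*(-1349) = 1*(-1349) = -1349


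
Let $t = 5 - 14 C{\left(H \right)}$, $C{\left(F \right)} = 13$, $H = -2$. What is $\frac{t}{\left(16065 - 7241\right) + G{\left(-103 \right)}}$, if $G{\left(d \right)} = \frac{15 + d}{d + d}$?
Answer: $- \frac{6077}{302972} \approx -0.020058$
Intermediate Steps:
$G{\left(d \right)} = \frac{15 + d}{2 d}$
$t = -177$ ($t = 5 - 182 = -177$)
$\frac{t}{\left(16065 - 7241\right) + G{\left(-103 \right)}} = - \frac{177}{\left(16065 - 7241\right) + \frac{15 - 103}{2 \left(-103\right)}} = - \frac{177}{8824 + \frac{1}{2} \left(- \frac{1}{103}\right) \left(-88\right)} = - \frac{177}{8824 + \frac{44}{103}} = - \frac{177}{\frac{908916}{103}} = \left(-177\right) \frac{103}{908916} = - \frac{6077}{302972}$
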